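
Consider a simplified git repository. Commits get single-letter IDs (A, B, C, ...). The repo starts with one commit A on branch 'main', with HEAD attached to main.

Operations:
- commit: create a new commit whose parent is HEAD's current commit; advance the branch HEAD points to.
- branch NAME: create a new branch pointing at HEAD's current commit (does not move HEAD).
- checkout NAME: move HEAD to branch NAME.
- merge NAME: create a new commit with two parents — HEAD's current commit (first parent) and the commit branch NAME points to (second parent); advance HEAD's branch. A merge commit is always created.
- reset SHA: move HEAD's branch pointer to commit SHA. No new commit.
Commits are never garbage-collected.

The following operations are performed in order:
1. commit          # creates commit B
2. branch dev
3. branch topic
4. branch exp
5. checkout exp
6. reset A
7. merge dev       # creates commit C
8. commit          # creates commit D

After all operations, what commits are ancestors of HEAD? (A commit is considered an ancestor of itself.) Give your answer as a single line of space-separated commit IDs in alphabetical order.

After op 1 (commit): HEAD=main@B [main=B]
After op 2 (branch): HEAD=main@B [dev=B main=B]
After op 3 (branch): HEAD=main@B [dev=B main=B topic=B]
After op 4 (branch): HEAD=main@B [dev=B exp=B main=B topic=B]
After op 5 (checkout): HEAD=exp@B [dev=B exp=B main=B topic=B]
After op 6 (reset): HEAD=exp@A [dev=B exp=A main=B topic=B]
After op 7 (merge): HEAD=exp@C [dev=B exp=C main=B topic=B]
After op 8 (commit): HEAD=exp@D [dev=B exp=D main=B topic=B]

Answer: A B C D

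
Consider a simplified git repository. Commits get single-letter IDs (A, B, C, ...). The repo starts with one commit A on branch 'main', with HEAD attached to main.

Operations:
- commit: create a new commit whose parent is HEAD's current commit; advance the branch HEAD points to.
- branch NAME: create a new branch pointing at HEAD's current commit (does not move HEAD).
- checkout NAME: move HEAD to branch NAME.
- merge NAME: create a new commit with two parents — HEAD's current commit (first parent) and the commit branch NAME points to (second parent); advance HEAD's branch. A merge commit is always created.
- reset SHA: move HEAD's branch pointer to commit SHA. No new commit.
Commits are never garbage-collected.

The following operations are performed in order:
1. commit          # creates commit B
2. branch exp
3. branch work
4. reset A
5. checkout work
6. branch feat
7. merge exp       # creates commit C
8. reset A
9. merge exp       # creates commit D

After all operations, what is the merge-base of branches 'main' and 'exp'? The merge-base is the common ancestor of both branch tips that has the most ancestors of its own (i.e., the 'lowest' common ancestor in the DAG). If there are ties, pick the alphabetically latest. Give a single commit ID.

After op 1 (commit): HEAD=main@B [main=B]
After op 2 (branch): HEAD=main@B [exp=B main=B]
After op 3 (branch): HEAD=main@B [exp=B main=B work=B]
After op 4 (reset): HEAD=main@A [exp=B main=A work=B]
After op 5 (checkout): HEAD=work@B [exp=B main=A work=B]
After op 6 (branch): HEAD=work@B [exp=B feat=B main=A work=B]
After op 7 (merge): HEAD=work@C [exp=B feat=B main=A work=C]
After op 8 (reset): HEAD=work@A [exp=B feat=B main=A work=A]
After op 9 (merge): HEAD=work@D [exp=B feat=B main=A work=D]
ancestors(main=A): ['A']
ancestors(exp=B): ['A', 'B']
common: ['A']

Answer: A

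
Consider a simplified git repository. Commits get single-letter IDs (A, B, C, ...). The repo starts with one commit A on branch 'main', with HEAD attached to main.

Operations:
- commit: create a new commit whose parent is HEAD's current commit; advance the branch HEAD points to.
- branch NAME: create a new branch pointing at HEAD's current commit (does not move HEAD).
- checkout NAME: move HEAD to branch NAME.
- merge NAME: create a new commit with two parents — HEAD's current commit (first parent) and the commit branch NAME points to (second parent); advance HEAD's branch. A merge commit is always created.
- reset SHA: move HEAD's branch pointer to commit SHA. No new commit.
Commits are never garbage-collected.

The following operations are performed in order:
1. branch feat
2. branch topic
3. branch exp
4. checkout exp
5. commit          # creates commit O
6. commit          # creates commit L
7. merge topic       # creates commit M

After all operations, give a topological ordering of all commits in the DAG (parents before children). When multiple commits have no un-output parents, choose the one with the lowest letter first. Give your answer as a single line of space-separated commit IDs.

Answer: A O L M

Derivation:
After op 1 (branch): HEAD=main@A [feat=A main=A]
After op 2 (branch): HEAD=main@A [feat=A main=A topic=A]
After op 3 (branch): HEAD=main@A [exp=A feat=A main=A topic=A]
After op 4 (checkout): HEAD=exp@A [exp=A feat=A main=A topic=A]
After op 5 (commit): HEAD=exp@O [exp=O feat=A main=A topic=A]
After op 6 (commit): HEAD=exp@L [exp=L feat=A main=A topic=A]
After op 7 (merge): HEAD=exp@M [exp=M feat=A main=A topic=A]
commit A: parents=[]
commit L: parents=['O']
commit M: parents=['L', 'A']
commit O: parents=['A']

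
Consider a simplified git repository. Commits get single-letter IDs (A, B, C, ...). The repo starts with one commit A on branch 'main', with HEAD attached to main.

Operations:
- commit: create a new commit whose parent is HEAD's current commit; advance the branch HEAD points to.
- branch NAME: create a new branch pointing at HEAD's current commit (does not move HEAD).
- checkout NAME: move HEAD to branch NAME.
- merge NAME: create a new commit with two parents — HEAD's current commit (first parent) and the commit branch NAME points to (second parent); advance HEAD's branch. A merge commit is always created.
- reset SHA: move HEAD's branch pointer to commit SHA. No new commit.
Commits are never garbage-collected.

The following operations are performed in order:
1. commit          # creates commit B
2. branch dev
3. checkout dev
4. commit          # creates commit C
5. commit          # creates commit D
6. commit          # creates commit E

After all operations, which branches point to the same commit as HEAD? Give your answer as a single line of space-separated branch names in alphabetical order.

After op 1 (commit): HEAD=main@B [main=B]
After op 2 (branch): HEAD=main@B [dev=B main=B]
After op 3 (checkout): HEAD=dev@B [dev=B main=B]
After op 4 (commit): HEAD=dev@C [dev=C main=B]
After op 5 (commit): HEAD=dev@D [dev=D main=B]
After op 6 (commit): HEAD=dev@E [dev=E main=B]

Answer: dev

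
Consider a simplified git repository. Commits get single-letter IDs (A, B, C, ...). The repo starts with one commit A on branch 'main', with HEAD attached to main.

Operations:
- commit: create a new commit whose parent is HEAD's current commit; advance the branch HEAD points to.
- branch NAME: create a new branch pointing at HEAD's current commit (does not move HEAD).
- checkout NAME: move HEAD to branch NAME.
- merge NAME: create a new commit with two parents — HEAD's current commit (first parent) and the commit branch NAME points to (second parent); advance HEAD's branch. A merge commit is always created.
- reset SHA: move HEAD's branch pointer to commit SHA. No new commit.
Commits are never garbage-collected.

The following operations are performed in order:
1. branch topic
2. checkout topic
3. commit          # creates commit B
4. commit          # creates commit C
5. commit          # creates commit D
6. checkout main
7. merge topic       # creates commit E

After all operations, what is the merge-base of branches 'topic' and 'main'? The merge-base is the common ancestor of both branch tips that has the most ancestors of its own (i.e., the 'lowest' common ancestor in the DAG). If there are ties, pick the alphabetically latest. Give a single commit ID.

After op 1 (branch): HEAD=main@A [main=A topic=A]
After op 2 (checkout): HEAD=topic@A [main=A topic=A]
After op 3 (commit): HEAD=topic@B [main=A topic=B]
After op 4 (commit): HEAD=topic@C [main=A topic=C]
After op 5 (commit): HEAD=topic@D [main=A topic=D]
After op 6 (checkout): HEAD=main@A [main=A topic=D]
After op 7 (merge): HEAD=main@E [main=E topic=D]
ancestors(topic=D): ['A', 'B', 'C', 'D']
ancestors(main=E): ['A', 'B', 'C', 'D', 'E']
common: ['A', 'B', 'C', 'D']

Answer: D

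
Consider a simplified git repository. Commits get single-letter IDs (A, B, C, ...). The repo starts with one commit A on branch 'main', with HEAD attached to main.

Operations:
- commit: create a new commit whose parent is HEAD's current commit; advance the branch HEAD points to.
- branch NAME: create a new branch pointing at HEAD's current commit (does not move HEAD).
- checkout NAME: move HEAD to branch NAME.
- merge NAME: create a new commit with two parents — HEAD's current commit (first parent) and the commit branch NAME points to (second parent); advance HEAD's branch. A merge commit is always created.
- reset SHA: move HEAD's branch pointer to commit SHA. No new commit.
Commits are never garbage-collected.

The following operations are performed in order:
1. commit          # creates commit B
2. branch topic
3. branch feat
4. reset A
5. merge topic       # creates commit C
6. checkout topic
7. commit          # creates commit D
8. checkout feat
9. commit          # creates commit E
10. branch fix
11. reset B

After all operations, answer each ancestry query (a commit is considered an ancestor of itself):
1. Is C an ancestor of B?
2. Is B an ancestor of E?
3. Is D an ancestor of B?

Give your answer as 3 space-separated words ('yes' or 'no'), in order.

Answer: no yes no

Derivation:
After op 1 (commit): HEAD=main@B [main=B]
After op 2 (branch): HEAD=main@B [main=B topic=B]
After op 3 (branch): HEAD=main@B [feat=B main=B topic=B]
After op 4 (reset): HEAD=main@A [feat=B main=A topic=B]
After op 5 (merge): HEAD=main@C [feat=B main=C topic=B]
After op 6 (checkout): HEAD=topic@B [feat=B main=C topic=B]
After op 7 (commit): HEAD=topic@D [feat=B main=C topic=D]
After op 8 (checkout): HEAD=feat@B [feat=B main=C topic=D]
After op 9 (commit): HEAD=feat@E [feat=E main=C topic=D]
After op 10 (branch): HEAD=feat@E [feat=E fix=E main=C topic=D]
After op 11 (reset): HEAD=feat@B [feat=B fix=E main=C topic=D]
ancestors(B) = {A,B}; C in? no
ancestors(E) = {A,B,E}; B in? yes
ancestors(B) = {A,B}; D in? no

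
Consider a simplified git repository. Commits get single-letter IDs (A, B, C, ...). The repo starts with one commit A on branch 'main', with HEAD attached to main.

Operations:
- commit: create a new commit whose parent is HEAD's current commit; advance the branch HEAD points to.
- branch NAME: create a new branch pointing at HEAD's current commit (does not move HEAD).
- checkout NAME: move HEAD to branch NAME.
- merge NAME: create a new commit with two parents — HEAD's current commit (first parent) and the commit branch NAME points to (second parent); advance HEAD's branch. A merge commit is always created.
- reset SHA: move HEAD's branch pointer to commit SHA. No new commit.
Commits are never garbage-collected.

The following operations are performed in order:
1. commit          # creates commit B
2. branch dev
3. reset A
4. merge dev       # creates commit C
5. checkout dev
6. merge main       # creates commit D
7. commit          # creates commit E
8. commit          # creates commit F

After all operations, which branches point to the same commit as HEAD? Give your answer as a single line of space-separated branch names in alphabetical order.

After op 1 (commit): HEAD=main@B [main=B]
After op 2 (branch): HEAD=main@B [dev=B main=B]
After op 3 (reset): HEAD=main@A [dev=B main=A]
After op 4 (merge): HEAD=main@C [dev=B main=C]
After op 5 (checkout): HEAD=dev@B [dev=B main=C]
After op 6 (merge): HEAD=dev@D [dev=D main=C]
After op 7 (commit): HEAD=dev@E [dev=E main=C]
After op 8 (commit): HEAD=dev@F [dev=F main=C]

Answer: dev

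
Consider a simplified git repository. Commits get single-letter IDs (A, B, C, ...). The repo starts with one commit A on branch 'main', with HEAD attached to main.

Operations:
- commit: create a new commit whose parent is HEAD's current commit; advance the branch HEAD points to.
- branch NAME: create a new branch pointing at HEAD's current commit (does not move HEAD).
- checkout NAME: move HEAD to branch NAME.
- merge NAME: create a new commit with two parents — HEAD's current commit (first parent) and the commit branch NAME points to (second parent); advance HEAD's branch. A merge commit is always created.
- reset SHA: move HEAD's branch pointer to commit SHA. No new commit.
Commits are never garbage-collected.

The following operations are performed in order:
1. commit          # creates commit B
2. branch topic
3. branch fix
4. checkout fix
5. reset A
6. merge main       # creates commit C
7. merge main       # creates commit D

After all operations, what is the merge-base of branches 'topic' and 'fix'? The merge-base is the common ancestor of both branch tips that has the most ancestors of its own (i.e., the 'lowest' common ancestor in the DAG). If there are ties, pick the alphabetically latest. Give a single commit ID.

After op 1 (commit): HEAD=main@B [main=B]
After op 2 (branch): HEAD=main@B [main=B topic=B]
After op 3 (branch): HEAD=main@B [fix=B main=B topic=B]
After op 4 (checkout): HEAD=fix@B [fix=B main=B topic=B]
After op 5 (reset): HEAD=fix@A [fix=A main=B topic=B]
After op 6 (merge): HEAD=fix@C [fix=C main=B topic=B]
After op 7 (merge): HEAD=fix@D [fix=D main=B topic=B]
ancestors(topic=B): ['A', 'B']
ancestors(fix=D): ['A', 'B', 'C', 'D']
common: ['A', 'B']

Answer: B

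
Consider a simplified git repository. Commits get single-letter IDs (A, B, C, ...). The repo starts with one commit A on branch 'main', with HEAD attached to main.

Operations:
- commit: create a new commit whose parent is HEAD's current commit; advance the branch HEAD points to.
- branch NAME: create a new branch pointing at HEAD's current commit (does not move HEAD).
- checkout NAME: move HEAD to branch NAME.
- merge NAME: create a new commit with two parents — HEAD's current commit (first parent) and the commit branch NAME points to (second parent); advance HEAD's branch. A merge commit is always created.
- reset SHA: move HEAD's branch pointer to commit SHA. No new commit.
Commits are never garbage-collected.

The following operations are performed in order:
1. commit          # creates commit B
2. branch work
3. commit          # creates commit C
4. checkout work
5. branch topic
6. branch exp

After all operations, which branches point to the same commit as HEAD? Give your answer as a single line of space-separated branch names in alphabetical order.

After op 1 (commit): HEAD=main@B [main=B]
After op 2 (branch): HEAD=main@B [main=B work=B]
After op 3 (commit): HEAD=main@C [main=C work=B]
After op 4 (checkout): HEAD=work@B [main=C work=B]
After op 5 (branch): HEAD=work@B [main=C topic=B work=B]
After op 6 (branch): HEAD=work@B [exp=B main=C topic=B work=B]

Answer: exp topic work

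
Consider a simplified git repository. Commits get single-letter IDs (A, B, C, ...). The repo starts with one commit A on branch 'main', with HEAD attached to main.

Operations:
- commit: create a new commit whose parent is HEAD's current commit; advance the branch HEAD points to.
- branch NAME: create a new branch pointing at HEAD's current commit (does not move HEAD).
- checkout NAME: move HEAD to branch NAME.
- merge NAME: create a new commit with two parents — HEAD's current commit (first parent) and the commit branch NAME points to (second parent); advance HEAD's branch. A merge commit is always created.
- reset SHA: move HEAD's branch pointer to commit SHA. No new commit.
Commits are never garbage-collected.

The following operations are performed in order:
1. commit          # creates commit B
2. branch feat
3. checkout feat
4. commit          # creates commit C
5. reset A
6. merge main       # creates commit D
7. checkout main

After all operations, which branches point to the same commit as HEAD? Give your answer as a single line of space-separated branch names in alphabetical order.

Answer: main

Derivation:
After op 1 (commit): HEAD=main@B [main=B]
After op 2 (branch): HEAD=main@B [feat=B main=B]
After op 3 (checkout): HEAD=feat@B [feat=B main=B]
After op 4 (commit): HEAD=feat@C [feat=C main=B]
After op 5 (reset): HEAD=feat@A [feat=A main=B]
After op 6 (merge): HEAD=feat@D [feat=D main=B]
After op 7 (checkout): HEAD=main@B [feat=D main=B]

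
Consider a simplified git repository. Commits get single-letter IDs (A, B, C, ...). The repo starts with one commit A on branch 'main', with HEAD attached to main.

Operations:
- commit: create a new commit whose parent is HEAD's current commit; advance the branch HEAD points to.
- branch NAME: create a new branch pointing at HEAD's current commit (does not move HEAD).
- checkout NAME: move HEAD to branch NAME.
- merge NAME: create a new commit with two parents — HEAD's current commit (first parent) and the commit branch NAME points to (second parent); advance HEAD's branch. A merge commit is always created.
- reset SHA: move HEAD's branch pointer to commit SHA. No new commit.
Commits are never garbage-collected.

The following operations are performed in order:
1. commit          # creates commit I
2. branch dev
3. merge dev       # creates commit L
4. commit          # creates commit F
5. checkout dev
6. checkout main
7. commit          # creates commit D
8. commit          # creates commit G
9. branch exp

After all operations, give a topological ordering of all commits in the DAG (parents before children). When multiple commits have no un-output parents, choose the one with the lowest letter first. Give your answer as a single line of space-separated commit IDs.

After op 1 (commit): HEAD=main@I [main=I]
After op 2 (branch): HEAD=main@I [dev=I main=I]
After op 3 (merge): HEAD=main@L [dev=I main=L]
After op 4 (commit): HEAD=main@F [dev=I main=F]
After op 5 (checkout): HEAD=dev@I [dev=I main=F]
After op 6 (checkout): HEAD=main@F [dev=I main=F]
After op 7 (commit): HEAD=main@D [dev=I main=D]
After op 8 (commit): HEAD=main@G [dev=I main=G]
After op 9 (branch): HEAD=main@G [dev=I exp=G main=G]
commit A: parents=[]
commit D: parents=['F']
commit F: parents=['L']
commit G: parents=['D']
commit I: parents=['A']
commit L: parents=['I', 'I']

Answer: A I L F D G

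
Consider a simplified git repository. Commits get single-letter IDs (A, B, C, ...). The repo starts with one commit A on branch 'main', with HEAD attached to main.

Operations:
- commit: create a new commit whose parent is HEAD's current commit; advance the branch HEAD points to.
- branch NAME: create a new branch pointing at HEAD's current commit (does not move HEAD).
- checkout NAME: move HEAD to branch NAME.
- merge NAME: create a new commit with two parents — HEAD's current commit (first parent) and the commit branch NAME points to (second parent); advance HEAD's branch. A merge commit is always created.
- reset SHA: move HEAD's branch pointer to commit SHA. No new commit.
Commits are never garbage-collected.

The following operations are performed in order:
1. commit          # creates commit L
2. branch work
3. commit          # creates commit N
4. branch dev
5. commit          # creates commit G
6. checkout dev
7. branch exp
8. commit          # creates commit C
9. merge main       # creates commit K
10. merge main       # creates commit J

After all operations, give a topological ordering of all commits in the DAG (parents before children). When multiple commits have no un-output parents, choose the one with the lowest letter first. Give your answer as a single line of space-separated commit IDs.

Answer: A L N C G K J

Derivation:
After op 1 (commit): HEAD=main@L [main=L]
After op 2 (branch): HEAD=main@L [main=L work=L]
After op 3 (commit): HEAD=main@N [main=N work=L]
After op 4 (branch): HEAD=main@N [dev=N main=N work=L]
After op 5 (commit): HEAD=main@G [dev=N main=G work=L]
After op 6 (checkout): HEAD=dev@N [dev=N main=G work=L]
After op 7 (branch): HEAD=dev@N [dev=N exp=N main=G work=L]
After op 8 (commit): HEAD=dev@C [dev=C exp=N main=G work=L]
After op 9 (merge): HEAD=dev@K [dev=K exp=N main=G work=L]
After op 10 (merge): HEAD=dev@J [dev=J exp=N main=G work=L]
commit A: parents=[]
commit C: parents=['N']
commit G: parents=['N']
commit J: parents=['K', 'G']
commit K: parents=['C', 'G']
commit L: parents=['A']
commit N: parents=['L']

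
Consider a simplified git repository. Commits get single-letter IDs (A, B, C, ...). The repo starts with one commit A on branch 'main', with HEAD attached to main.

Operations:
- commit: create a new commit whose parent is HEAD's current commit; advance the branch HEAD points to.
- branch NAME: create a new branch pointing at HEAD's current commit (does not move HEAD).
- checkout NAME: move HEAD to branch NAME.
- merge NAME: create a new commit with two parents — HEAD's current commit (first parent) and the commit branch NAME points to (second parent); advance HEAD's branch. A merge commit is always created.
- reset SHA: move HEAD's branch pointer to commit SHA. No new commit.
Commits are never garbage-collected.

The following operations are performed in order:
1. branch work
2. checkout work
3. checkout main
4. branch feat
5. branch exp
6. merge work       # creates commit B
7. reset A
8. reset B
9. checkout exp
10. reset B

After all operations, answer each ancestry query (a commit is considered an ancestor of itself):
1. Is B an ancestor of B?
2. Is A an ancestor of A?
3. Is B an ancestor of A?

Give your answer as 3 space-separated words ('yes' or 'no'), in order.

After op 1 (branch): HEAD=main@A [main=A work=A]
After op 2 (checkout): HEAD=work@A [main=A work=A]
After op 3 (checkout): HEAD=main@A [main=A work=A]
After op 4 (branch): HEAD=main@A [feat=A main=A work=A]
After op 5 (branch): HEAD=main@A [exp=A feat=A main=A work=A]
After op 6 (merge): HEAD=main@B [exp=A feat=A main=B work=A]
After op 7 (reset): HEAD=main@A [exp=A feat=A main=A work=A]
After op 8 (reset): HEAD=main@B [exp=A feat=A main=B work=A]
After op 9 (checkout): HEAD=exp@A [exp=A feat=A main=B work=A]
After op 10 (reset): HEAD=exp@B [exp=B feat=A main=B work=A]
ancestors(B) = {A,B}; B in? yes
ancestors(A) = {A}; A in? yes
ancestors(A) = {A}; B in? no

Answer: yes yes no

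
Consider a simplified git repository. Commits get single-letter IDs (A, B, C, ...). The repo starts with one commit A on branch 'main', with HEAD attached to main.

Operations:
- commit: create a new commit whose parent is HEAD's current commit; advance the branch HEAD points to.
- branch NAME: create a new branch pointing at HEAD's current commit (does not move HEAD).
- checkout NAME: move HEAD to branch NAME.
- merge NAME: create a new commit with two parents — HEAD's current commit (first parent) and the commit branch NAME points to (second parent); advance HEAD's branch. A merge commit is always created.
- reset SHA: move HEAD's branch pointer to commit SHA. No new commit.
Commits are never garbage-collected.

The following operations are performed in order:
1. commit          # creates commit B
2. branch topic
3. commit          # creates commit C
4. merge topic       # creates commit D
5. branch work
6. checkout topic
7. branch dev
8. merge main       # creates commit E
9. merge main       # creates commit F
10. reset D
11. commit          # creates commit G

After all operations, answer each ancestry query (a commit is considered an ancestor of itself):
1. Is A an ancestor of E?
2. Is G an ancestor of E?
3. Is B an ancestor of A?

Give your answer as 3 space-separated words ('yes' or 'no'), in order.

Answer: yes no no

Derivation:
After op 1 (commit): HEAD=main@B [main=B]
After op 2 (branch): HEAD=main@B [main=B topic=B]
After op 3 (commit): HEAD=main@C [main=C topic=B]
After op 4 (merge): HEAD=main@D [main=D topic=B]
After op 5 (branch): HEAD=main@D [main=D topic=B work=D]
After op 6 (checkout): HEAD=topic@B [main=D topic=B work=D]
After op 7 (branch): HEAD=topic@B [dev=B main=D topic=B work=D]
After op 8 (merge): HEAD=topic@E [dev=B main=D topic=E work=D]
After op 9 (merge): HEAD=topic@F [dev=B main=D topic=F work=D]
After op 10 (reset): HEAD=topic@D [dev=B main=D topic=D work=D]
After op 11 (commit): HEAD=topic@G [dev=B main=D topic=G work=D]
ancestors(E) = {A,B,C,D,E}; A in? yes
ancestors(E) = {A,B,C,D,E}; G in? no
ancestors(A) = {A}; B in? no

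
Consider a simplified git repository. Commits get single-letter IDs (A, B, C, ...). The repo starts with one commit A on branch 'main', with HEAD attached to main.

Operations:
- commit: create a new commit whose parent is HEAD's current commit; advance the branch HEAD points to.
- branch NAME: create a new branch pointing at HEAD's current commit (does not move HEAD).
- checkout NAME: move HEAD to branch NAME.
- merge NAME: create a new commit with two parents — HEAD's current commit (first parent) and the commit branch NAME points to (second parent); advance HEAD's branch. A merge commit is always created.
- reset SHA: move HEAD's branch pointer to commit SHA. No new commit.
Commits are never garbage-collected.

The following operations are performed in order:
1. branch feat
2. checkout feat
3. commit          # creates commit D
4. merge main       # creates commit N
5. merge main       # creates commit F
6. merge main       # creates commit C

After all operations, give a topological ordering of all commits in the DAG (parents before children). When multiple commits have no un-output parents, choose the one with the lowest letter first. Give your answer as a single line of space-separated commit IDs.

Answer: A D N F C

Derivation:
After op 1 (branch): HEAD=main@A [feat=A main=A]
After op 2 (checkout): HEAD=feat@A [feat=A main=A]
After op 3 (commit): HEAD=feat@D [feat=D main=A]
After op 4 (merge): HEAD=feat@N [feat=N main=A]
After op 5 (merge): HEAD=feat@F [feat=F main=A]
After op 6 (merge): HEAD=feat@C [feat=C main=A]
commit A: parents=[]
commit C: parents=['F', 'A']
commit D: parents=['A']
commit F: parents=['N', 'A']
commit N: parents=['D', 'A']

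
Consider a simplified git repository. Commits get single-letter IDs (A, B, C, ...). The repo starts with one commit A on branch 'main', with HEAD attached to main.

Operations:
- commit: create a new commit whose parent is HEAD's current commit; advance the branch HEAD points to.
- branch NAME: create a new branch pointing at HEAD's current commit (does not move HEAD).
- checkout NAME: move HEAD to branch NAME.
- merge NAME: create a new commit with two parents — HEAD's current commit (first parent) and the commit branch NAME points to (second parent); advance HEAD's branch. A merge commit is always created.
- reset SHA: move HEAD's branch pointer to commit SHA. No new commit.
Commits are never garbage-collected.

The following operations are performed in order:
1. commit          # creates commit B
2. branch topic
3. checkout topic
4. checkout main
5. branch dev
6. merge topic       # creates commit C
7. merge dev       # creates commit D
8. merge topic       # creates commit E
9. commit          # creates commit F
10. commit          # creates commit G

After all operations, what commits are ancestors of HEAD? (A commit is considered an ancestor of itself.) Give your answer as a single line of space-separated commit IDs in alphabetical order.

After op 1 (commit): HEAD=main@B [main=B]
After op 2 (branch): HEAD=main@B [main=B topic=B]
After op 3 (checkout): HEAD=topic@B [main=B topic=B]
After op 4 (checkout): HEAD=main@B [main=B topic=B]
After op 5 (branch): HEAD=main@B [dev=B main=B topic=B]
After op 6 (merge): HEAD=main@C [dev=B main=C topic=B]
After op 7 (merge): HEAD=main@D [dev=B main=D topic=B]
After op 8 (merge): HEAD=main@E [dev=B main=E topic=B]
After op 9 (commit): HEAD=main@F [dev=B main=F topic=B]
After op 10 (commit): HEAD=main@G [dev=B main=G topic=B]

Answer: A B C D E F G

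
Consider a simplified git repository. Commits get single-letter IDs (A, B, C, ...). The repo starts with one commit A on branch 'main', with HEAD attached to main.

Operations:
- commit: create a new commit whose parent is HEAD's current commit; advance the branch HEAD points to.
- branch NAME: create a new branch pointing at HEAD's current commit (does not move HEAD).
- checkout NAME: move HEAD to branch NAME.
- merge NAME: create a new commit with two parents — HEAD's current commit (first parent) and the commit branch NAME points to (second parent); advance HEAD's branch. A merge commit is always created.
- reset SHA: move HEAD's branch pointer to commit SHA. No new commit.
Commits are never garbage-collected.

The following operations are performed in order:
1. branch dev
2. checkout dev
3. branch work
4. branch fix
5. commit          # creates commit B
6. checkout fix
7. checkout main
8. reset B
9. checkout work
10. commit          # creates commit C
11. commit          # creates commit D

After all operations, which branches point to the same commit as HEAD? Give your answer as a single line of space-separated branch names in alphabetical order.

Answer: work

Derivation:
After op 1 (branch): HEAD=main@A [dev=A main=A]
After op 2 (checkout): HEAD=dev@A [dev=A main=A]
After op 3 (branch): HEAD=dev@A [dev=A main=A work=A]
After op 4 (branch): HEAD=dev@A [dev=A fix=A main=A work=A]
After op 5 (commit): HEAD=dev@B [dev=B fix=A main=A work=A]
After op 6 (checkout): HEAD=fix@A [dev=B fix=A main=A work=A]
After op 7 (checkout): HEAD=main@A [dev=B fix=A main=A work=A]
After op 8 (reset): HEAD=main@B [dev=B fix=A main=B work=A]
After op 9 (checkout): HEAD=work@A [dev=B fix=A main=B work=A]
After op 10 (commit): HEAD=work@C [dev=B fix=A main=B work=C]
After op 11 (commit): HEAD=work@D [dev=B fix=A main=B work=D]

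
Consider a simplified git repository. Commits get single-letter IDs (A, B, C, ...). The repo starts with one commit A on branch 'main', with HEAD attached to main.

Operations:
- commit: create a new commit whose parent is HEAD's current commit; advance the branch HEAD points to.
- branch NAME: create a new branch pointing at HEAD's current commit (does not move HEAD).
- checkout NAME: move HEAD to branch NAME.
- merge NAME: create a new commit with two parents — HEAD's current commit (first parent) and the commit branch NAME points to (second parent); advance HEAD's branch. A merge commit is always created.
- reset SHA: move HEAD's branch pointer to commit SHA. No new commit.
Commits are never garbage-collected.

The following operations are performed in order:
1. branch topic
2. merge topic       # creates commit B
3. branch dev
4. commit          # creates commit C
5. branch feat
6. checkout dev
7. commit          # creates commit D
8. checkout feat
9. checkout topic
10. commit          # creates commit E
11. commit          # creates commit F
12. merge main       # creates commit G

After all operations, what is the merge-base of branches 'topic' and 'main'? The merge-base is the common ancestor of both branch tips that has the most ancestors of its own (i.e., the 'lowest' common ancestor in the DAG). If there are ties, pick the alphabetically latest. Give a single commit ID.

After op 1 (branch): HEAD=main@A [main=A topic=A]
After op 2 (merge): HEAD=main@B [main=B topic=A]
After op 3 (branch): HEAD=main@B [dev=B main=B topic=A]
After op 4 (commit): HEAD=main@C [dev=B main=C topic=A]
After op 5 (branch): HEAD=main@C [dev=B feat=C main=C topic=A]
After op 6 (checkout): HEAD=dev@B [dev=B feat=C main=C topic=A]
After op 7 (commit): HEAD=dev@D [dev=D feat=C main=C topic=A]
After op 8 (checkout): HEAD=feat@C [dev=D feat=C main=C topic=A]
After op 9 (checkout): HEAD=topic@A [dev=D feat=C main=C topic=A]
After op 10 (commit): HEAD=topic@E [dev=D feat=C main=C topic=E]
After op 11 (commit): HEAD=topic@F [dev=D feat=C main=C topic=F]
After op 12 (merge): HEAD=topic@G [dev=D feat=C main=C topic=G]
ancestors(topic=G): ['A', 'B', 'C', 'E', 'F', 'G']
ancestors(main=C): ['A', 'B', 'C']
common: ['A', 'B', 'C']

Answer: C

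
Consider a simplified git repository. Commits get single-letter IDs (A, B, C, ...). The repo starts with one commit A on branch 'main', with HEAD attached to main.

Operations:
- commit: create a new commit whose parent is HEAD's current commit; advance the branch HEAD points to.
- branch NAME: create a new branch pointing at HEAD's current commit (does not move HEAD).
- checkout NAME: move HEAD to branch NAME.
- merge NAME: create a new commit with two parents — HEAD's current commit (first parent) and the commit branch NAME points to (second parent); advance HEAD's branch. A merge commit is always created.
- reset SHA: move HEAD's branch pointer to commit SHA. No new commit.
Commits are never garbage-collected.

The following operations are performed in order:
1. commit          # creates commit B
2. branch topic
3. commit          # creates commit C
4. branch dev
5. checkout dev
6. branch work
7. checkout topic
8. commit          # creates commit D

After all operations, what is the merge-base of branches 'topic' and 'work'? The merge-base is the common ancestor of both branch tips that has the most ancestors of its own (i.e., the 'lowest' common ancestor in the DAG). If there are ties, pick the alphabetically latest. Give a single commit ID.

After op 1 (commit): HEAD=main@B [main=B]
After op 2 (branch): HEAD=main@B [main=B topic=B]
After op 3 (commit): HEAD=main@C [main=C topic=B]
After op 4 (branch): HEAD=main@C [dev=C main=C topic=B]
After op 5 (checkout): HEAD=dev@C [dev=C main=C topic=B]
After op 6 (branch): HEAD=dev@C [dev=C main=C topic=B work=C]
After op 7 (checkout): HEAD=topic@B [dev=C main=C topic=B work=C]
After op 8 (commit): HEAD=topic@D [dev=C main=C topic=D work=C]
ancestors(topic=D): ['A', 'B', 'D']
ancestors(work=C): ['A', 'B', 'C']
common: ['A', 'B']

Answer: B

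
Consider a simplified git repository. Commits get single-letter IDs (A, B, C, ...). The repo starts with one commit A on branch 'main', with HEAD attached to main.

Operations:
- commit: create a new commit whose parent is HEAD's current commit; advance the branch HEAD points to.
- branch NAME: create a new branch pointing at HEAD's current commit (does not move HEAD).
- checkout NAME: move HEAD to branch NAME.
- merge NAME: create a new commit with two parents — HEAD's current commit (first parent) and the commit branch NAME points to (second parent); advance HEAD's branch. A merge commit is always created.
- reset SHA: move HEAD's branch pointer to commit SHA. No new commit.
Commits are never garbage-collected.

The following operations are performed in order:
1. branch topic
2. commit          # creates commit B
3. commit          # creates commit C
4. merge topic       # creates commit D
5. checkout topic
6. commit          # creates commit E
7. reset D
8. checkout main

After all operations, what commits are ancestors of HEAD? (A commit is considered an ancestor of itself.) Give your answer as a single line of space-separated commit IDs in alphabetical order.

Answer: A B C D

Derivation:
After op 1 (branch): HEAD=main@A [main=A topic=A]
After op 2 (commit): HEAD=main@B [main=B topic=A]
After op 3 (commit): HEAD=main@C [main=C topic=A]
After op 4 (merge): HEAD=main@D [main=D topic=A]
After op 5 (checkout): HEAD=topic@A [main=D topic=A]
After op 6 (commit): HEAD=topic@E [main=D topic=E]
After op 7 (reset): HEAD=topic@D [main=D topic=D]
After op 8 (checkout): HEAD=main@D [main=D topic=D]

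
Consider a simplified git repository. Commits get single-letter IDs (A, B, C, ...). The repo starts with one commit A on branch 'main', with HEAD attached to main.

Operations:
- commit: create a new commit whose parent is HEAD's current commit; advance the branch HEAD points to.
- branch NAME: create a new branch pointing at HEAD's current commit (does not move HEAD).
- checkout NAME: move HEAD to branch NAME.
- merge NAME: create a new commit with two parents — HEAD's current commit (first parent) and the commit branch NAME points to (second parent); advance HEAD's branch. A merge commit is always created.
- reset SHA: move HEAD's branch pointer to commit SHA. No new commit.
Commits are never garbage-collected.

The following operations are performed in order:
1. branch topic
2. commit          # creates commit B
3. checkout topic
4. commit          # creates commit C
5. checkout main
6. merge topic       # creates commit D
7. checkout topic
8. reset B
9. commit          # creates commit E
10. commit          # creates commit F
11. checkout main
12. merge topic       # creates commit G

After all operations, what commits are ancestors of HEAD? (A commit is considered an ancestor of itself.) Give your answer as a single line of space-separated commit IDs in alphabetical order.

After op 1 (branch): HEAD=main@A [main=A topic=A]
After op 2 (commit): HEAD=main@B [main=B topic=A]
After op 3 (checkout): HEAD=topic@A [main=B topic=A]
After op 4 (commit): HEAD=topic@C [main=B topic=C]
After op 5 (checkout): HEAD=main@B [main=B topic=C]
After op 6 (merge): HEAD=main@D [main=D topic=C]
After op 7 (checkout): HEAD=topic@C [main=D topic=C]
After op 8 (reset): HEAD=topic@B [main=D topic=B]
After op 9 (commit): HEAD=topic@E [main=D topic=E]
After op 10 (commit): HEAD=topic@F [main=D topic=F]
After op 11 (checkout): HEAD=main@D [main=D topic=F]
After op 12 (merge): HEAD=main@G [main=G topic=F]

Answer: A B C D E F G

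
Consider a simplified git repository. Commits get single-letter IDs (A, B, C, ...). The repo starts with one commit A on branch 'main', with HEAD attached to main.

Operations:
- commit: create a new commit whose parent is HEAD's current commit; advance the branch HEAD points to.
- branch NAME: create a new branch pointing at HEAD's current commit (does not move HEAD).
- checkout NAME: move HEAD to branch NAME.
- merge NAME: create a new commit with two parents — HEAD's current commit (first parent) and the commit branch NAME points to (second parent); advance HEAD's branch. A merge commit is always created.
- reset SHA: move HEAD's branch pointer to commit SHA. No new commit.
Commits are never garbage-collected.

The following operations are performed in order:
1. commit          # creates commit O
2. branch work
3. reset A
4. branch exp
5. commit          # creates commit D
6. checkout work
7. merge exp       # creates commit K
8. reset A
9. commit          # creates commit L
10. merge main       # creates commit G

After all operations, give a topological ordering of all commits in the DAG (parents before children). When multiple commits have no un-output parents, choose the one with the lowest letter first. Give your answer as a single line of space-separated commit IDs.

Answer: A D L G O K

Derivation:
After op 1 (commit): HEAD=main@O [main=O]
After op 2 (branch): HEAD=main@O [main=O work=O]
After op 3 (reset): HEAD=main@A [main=A work=O]
After op 4 (branch): HEAD=main@A [exp=A main=A work=O]
After op 5 (commit): HEAD=main@D [exp=A main=D work=O]
After op 6 (checkout): HEAD=work@O [exp=A main=D work=O]
After op 7 (merge): HEAD=work@K [exp=A main=D work=K]
After op 8 (reset): HEAD=work@A [exp=A main=D work=A]
After op 9 (commit): HEAD=work@L [exp=A main=D work=L]
After op 10 (merge): HEAD=work@G [exp=A main=D work=G]
commit A: parents=[]
commit D: parents=['A']
commit G: parents=['L', 'D']
commit K: parents=['O', 'A']
commit L: parents=['A']
commit O: parents=['A']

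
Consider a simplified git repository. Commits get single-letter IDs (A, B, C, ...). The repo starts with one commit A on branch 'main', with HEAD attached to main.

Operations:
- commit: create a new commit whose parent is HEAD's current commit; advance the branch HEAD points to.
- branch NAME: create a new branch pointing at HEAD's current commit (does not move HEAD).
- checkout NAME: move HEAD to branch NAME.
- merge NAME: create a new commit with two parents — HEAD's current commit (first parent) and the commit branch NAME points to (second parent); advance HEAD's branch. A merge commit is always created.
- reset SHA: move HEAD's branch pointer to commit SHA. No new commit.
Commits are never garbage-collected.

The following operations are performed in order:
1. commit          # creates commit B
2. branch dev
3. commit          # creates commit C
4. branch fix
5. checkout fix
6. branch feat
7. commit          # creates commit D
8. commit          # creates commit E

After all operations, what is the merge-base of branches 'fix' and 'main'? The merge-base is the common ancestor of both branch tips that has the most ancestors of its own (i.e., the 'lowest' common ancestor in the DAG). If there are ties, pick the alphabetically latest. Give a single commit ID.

After op 1 (commit): HEAD=main@B [main=B]
After op 2 (branch): HEAD=main@B [dev=B main=B]
After op 3 (commit): HEAD=main@C [dev=B main=C]
After op 4 (branch): HEAD=main@C [dev=B fix=C main=C]
After op 5 (checkout): HEAD=fix@C [dev=B fix=C main=C]
After op 6 (branch): HEAD=fix@C [dev=B feat=C fix=C main=C]
After op 7 (commit): HEAD=fix@D [dev=B feat=C fix=D main=C]
After op 8 (commit): HEAD=fix@E [dev=B feat=C fix=E main=C]
ancestors(fix=E): ['A', 'B', 'C', 'D', 'E']
ancestors(main=C): ['A', 'B', 'C']
common: ['A', 'B', 'C']

Answer: C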